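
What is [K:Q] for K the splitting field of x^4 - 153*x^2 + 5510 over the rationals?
[K:Q] = 4

f factors as (x^2 - 95)(x^2 - 58); the splitting field is K = Q(sqrt(95), sqrt(58)). Since 95, 58, and 5510 are all non-squares in Q, the three subfields Q(sqrt(95)), Q(sqrt(58)), Q(sqrt(5510)) are distinct degree-2 extensions, so [K:Q] = 4 (Klein four Galois group).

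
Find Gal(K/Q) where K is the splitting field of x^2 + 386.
Gal(K/Q) = Z/2Z (cyclic of order 2)

x^2 + 386 is irreducible over Q since -386 is not a rational square. The splitting field Q(sqrt(-386)) has degree 2 over Q, and its unique nontrivial automorphism is sqrt(-386) ↦ -sqrt(-386). Hence Gal(Q(sqrt(-386))/Q) = Z/2Z.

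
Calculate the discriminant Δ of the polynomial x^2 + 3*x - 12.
Δ = 57

For a quadratic a x^2 + b x + c the discriminant is Δ = b^2 - 4ac = (3)^2 - 4*(1)*(-12) = 9 - (-48) = 57.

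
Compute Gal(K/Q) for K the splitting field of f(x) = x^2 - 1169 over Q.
Gal(K/Q) = Z/2Z (cyclic of order 2)

x^2 - 1169 is irreducible over Q since 1169 is not a rational square. The splitting field Q(sqrt(1169)) has degree 2 over Q, and its unique nontrivial automorphism is sqrt(1169) ↦ -sqrt(1169). Hence Gal(Q(sqrt(1169))/Q) = Z/2Z.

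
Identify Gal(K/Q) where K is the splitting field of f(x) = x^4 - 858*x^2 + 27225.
Gal(K/Q) = Z/2Z (cyclic of order 2)

f factors as (x^2 - 825)(x^2 - 33), so the splitting field is K = Q(sqrt(825), sqrt(33)). The squarefree part of 825 is 33 and the squarefree part of 33 is also 33, so sqrt(825) and sqrt(33) are both rational multiples of sqrt(33). Hence Q(sqrt(825)) = Q(sqrt(33)) = Q(sqrt(33)), and the splitting field collapses to a single degree-2 extension with Galois group Z/2Z.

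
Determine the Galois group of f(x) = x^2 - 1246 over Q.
Gal(K/Q) = Z/2Z (cyclic of order 2)

x^2 - 1246 is irreducible over Q since 1246 is not a rational square. The splitting field Q(sqrt(1246)) has degree 2 over Q, and its unique nontrivial automorphism is sqrt(1246) ↦ -sqrt(1246). Hence Gal(Q(sqrt(1246))/Q) = Z/2Z.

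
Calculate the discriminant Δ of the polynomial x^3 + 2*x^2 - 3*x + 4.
Δ = -848

For x^3 + a x^2 + b x + c the discriminant is Δ = 18 a b c - 4 a^3 c + a^2 b^2 - 4 b^3 - 27 c^2.
Plug a = 2, b = -3, c = 4:
  18*(2)*(-3)*(4) - 4*(2)^3*(4) + (2)^2*(-3)^2 - 4*(-3)^3 - 27*(4)^2
  = -432 + (-128) + 36 + (108) + (-432)
  = -848.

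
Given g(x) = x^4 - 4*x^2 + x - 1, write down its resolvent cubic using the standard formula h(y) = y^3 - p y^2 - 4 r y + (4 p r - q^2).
h(y) = y^3 + 4*y^2 + 4*y + 15

Identify coefficients: p = -4, q = 1, r = -1.
Plug into h(y) = y^3 - p y^2 - 4 r y + (4 p r - q^2):
  h(y) = y^3 - (-4) y^2 - 4*(-1) y + (4*(-4)*(-1) - (1)^2)
       = y^3 + (4) y^2 + (4) y + (15).
Simplifying: h(y) = y^3 + 4*y^2 + 4*y + 15.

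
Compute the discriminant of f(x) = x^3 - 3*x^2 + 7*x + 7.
Δ = -4144

For x^3 + a x^2 + b x + c the discriminant is Δ = 18 a b c - 4 a^3 c + a^2 b^2 - 4 b^3 - 27 c^2.
Plug a = -3, b = 7, c = 7:
  18*(-3)*(7)*(7) - 4*(-3)^3*(7) + (-3)^2*(7)^2 - 4*(7)^3 - 27*(7)^2
  = -2646 + (756) + 441 + (-1372) + (-1323)
  = -4144.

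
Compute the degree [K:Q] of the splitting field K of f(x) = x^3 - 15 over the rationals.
[K:Q] = 6

x^3 - 15 has one real root r = 15^(1/3) and two complex roots r*zeta_3, r*zeta_3^2 where zeta_3 = e^(2*pi*i/3). The splitting field is Q(r, zeta_3). [Q(r):Q] = 3 and [Q(zeta_3):Q] = 2 with gcd = 1, so [Q(r, zeta_3):Q] = 3 * 2 = 6.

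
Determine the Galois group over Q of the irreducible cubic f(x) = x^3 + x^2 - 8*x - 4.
Gal(K/Q) = S_3 (symmetric group of order 6)

Compute the discriminant of x^3 + (1)*x^2 + (-8)*x + (-4): Δ = 2272. Since Δ is not a rational square, the Galois group is not contained in A_3; it must be the full S_3 (irreducibility of the cubic rules out anything smaller).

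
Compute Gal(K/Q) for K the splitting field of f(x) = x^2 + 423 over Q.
Gal(K/Q) = Z/2Z (cyclic of order 2)

x^2 + 423 is irreducible over Q since -423 is not a rational square. The splitting field Q(sqrt(-423)) has degree 2 over Q, and its unique nontrivial automorphism is sqrt(-423) ↦ -sqrt(-423). Hence Gal(Q(sqrt(-423))/Q) = Z/2Z.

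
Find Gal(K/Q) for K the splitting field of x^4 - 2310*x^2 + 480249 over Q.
Gal(K/Q) = Z/2Z (cyclic of order 2)

f factors as (x^2 - 2079)(x^2 - 231), so the splitting field is K = Q(sqrt(2079), sqrt(231)). The squarefree part of 2079 is 231 and the squarefree part of 231 is also 231, so sqrt(2079) and sqrt(231) are both rational multiples of sqrt(231). Hence Q(sqrt(2079)) = Q(sqrt(231)) = Q(sqrt(231)), and the splitting field collapses to a single degree-2 extension with Galois group Z/2Z.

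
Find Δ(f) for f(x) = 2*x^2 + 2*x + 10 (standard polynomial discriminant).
Δ = -76

For a quadratic a x^2 + b x + c the discriminant is Δ = b^2 - 4ac = (2)^2 - 4*(2)*(10) = 4 - (80) = -76.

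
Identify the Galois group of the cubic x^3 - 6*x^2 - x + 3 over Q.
Gal(K/Q) = S_3 (symmetric group of order 6)

Compute the discriminant of x^3 + (-6)*x^2 + (-1)*x + (3): Δ = 2713. Since Δ is not a rational square, the Galois group is not contained in A_3; it must be the full S_3 (irreducibility of the cubic rules out anything smaller).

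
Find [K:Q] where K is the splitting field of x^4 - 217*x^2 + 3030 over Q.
[K:Q] = 4

f factors as (x^2 - 15)(x^2 - 202); the splitting field is K = Q(sqrt(15), sqrt(202)). Since 15, 202, and 3030 are all non-squares in Q, the three subfields Q(sqrt(15)), Q(sqrt(202)), Q(sqrt(3030)) are distinct degree-2 extensions, so [K:Q] = 4 (Klein four Galois group).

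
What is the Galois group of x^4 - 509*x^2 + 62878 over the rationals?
Gal(K/Q) = V_4 (Klein four-group, Z/2Z × Z/2Z)

f factors as (x^2 - 211)(x^2 - 298), so the splitting field is K = Q(sqrt(211), sqrt(298)). The elements 211, 298, 62878 are all non-squares in Q, so sqrt(211) and sqrt(298) generate independent quadratic extensions. Thus [K:Q] = 4 and Gal(K/Q) is generated by the two order-2 automorphisms sqrt(211) ↦ -sqrt(211) and sqrt(298) ↦ -sqrt(298), giving V_4.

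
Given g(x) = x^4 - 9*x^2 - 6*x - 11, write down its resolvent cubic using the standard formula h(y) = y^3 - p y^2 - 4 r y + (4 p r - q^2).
h(y) = y^3 + 9*y^2 + 44*y + 360

Identify coefficients: p = -9, q = -6, r = -11.
Plug into h(y) = y^3 - p y^2 - 4 r y + (4 p r - q^2):
  h(y) = y^3 - (-9) y^2 - 4*(-11) y + (4*(-9)*(-11) - (-6)^2)
       = y^3 + (9) y^2 + (44) y + (360).
Simplifying: h(y) = y^3 + 9*y^2 + 44*y + 360.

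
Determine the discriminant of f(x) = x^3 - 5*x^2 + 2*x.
Δ = 68

For x^3 + a x^2 + b x + c the discriminant is Δ = 18 a b c - 4 a^3 c + a^2 b^2 - 4 b^3 - 27 c^2.
Plug a = -5, b = 2, c = 0:
  18*(-5)*(2)*(0) - 4*(-5)^3*(0) + (-5)^2*(2)^2 - 4*(2)^3 - 27*(0)^2
  = 0 + (0) + 100 + (-32) + (0)
  = 68.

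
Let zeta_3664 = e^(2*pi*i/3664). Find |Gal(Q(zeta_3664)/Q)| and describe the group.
|Gal(Q(zeta_3664)/Q)| = phi(3664) = 1824; group ≅ (Z/3664Z)^* ≅ Z/2Z × Z/4Z × Z/228Z

The n-th cyclotomic polynomial Φ_3664(x) is the minimal polynomial of zeta_3664 over Q and has degree phi(3664) = 1824. So Q(zeta_3664) is a degree-1824 Galois extension with Galois group (Z/3664Z)^*. By CRT, (Z/3664Z)^* ≅ (Z/16Z)^* × (Z/229Z)^*. Each prime-power unit group is (Z/16Z)^* ≅ Z/2Z × Z/4Z; (Z/229Z)^* ≅ Z/228Z. Hence Gal(Q(zeta_3664)/Q) ≅ Z/2Z × Z/4Z × Z/228Z.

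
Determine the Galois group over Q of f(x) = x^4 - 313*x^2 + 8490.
Gal(K/Q) = V_4 (Klein four-group, Z/2Z × Z/2Z)

f factors as (x^2 - 283)(x^2 - 30), so the splitting field is K = Q(sqrt(283), sqrt(30)). The elements 283, 30, 8490 are all non-squares in Q, so sqrt(283) and sqrt(30) generate independent quadratic extensions. Thus [K:Q] = 4 and Gal(K/Q) is generated by the two order-2 automorphisms sqrt(283) ↦ -sqrt(283) and sqrt(30) ↦ -sqrt(30), giving V_4.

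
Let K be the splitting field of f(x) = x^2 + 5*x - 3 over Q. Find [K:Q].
[K:Q] = 2

The discriminant of x^2 + (5)*x + (-3) is b^2 - 4c = 25 - (-12) = 37. Since 37 is not a perfect square in Q, the polynomial is irreducible over Q. Its two roots generate a degree-2 extension, so [K:Q] = 2.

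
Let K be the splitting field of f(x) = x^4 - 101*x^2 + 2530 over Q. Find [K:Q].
[K:Q] = 4

f factors as (x^2 - 55)(x^2 - 46); the splitting field is K = Q(sqrt(55), sqrt(46)). Since 55, 46, and 2530 are all non-squares in Q, the three subfields Q(sqrt(55)), Q(sqrt(46)), Q(sqrt(2530)) are distinct degree-2 extensions, so [K:Q] = 4 (Klein four Galois group).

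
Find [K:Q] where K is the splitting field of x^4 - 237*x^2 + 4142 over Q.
[K:Q] = 4

f factors as (x^2 - 19)(x^2 - 218); the splitting field is K = Q(sqrt(19), sqrt(218)). Since 19, 218, and 4142 are all non-squares in Q, the three subfields Q(sqrt(19)), Q(sqrt(218)), Q(sqrt(4142)) are distinct degree-2 extensions, so [K:Q] = 4 (Klein four Galois group).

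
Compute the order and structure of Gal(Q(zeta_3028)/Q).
|Gal(Q(zeta_3028)/Q)| = phi(3028) = 1512; group ≅ (Z/3028Z)^* ≅ Z/2Z × Z/756Z

The n-th cyclotomic polynomial Φ_3028(x) is the minimal polynomial of zeta_3028 over Q and has degree phi(3028) = 1512. So Q(zeta_3028) is a degree-1512 Galois extension with Galois group (Z/3028Z)^*. By CRT, (Z/3028Z)^* ≅ (Z/4Z)^* × (Z/757Z)^*. Each prime-power unit group is (Z/4Z)^* ≅ Z/2Z; (Z/757Z)^* ≅ Z/756Z. Hence Gal(Q(zeta_3028)/Q) ≅ Z/2Z × Z/756Z.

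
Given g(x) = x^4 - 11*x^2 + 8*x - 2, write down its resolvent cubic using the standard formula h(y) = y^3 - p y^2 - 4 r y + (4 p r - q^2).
h(y) = y^3 + 11*y^2 + 8*y + 24

Identify coefficients: p = -11, q = 8, r = -2.
Plug into h(y) = y^3 - p y^2 - 4 r y + (4 p r - q^2):
  h(y) = y^3 - (-11) y^2 - 4*(-2) y + (4*(-11)*(-2) - (8)^2)
       = y^3 + (11) y^2 + (8) y + (24).
Simplifying: h(y) = y^3 + 11*y^2 + 8*y + 24.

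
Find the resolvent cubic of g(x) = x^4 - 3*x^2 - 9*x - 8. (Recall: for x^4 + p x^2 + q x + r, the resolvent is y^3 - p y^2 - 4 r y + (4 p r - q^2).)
h(y) = y^3 + 3*y^2 + 32*y + 15

Identify coefficients: p = -3, q = -9, r = -8.
Plug into h(y) = y^3 - p y^2 - 4 r y + (4 p r - q^2):
  h(y) = y^3 - (-3) y^2 - 4*(-8) y + (4*(-3)*(-8) - (-9)^2)
       = y^3 + (3) y^2 + (32) y + (15).
Simplifying: h(y) = y^3 + 3*y^2 + 32*y + 15.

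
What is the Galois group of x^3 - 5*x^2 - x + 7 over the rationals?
Gal(K/Q) = S_3 (symmetric group of order 6)

Compute the discriminant of x^3 + (-5)*x^2 + (-1)*x + (7): Δ = 2836. Since Δ is not a rational square, the Galois group is not contained in A_3; it must be the full S_3 (irreducibility of the cubic rules out anything smaller).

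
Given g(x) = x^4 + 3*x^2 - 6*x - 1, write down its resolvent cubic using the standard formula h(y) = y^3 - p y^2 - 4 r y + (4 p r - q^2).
h(y) = y^3 - 3*y^2 + 4*y - 48

Identify coefficients: p = 3, q = -6, r = -1.
Plug into h(y) = y^3 - p y^2 - 4 r y + (4 p r - q^2):
  h(y) = y^3 - (3) y^2 - 4*(-1) y + (4*(3)*(-1) - (-6)^2)
       = y^3 + (-3) y^2 + (4) y + (-48).
Simplifying: h(y) = y^3 - 3*y^2 + 4*y - 48.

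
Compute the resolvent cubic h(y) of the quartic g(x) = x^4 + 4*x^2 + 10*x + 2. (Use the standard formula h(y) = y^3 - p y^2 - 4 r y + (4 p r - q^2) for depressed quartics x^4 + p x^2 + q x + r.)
h(y) = y^3 - 4*y^2 - 8*y - 68

Identify coefficients: p = 4, q = 10, r = 2.
Plug into h(y) = y^3 - p y^2 - 4 r y + (4 p r - q^2):
  h(y) = y^3 - (4) y^2 - 4*(2) y + (4*(4)*(2) - (10)^2)
       = y^3 + (-4) y^2 + (-8) y + (-68).
Simplifying: h(y) = y^3 - 4*y^2 - 8*y - 68.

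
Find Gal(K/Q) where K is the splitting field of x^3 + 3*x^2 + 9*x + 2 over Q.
Gal(K/Q) = S_3 (symmetric group of order 6)

Compute the discriminant of x^3 + (3)*x^2 + (9)*x + (2): Δ = -1539. Since Δ is not a rational square, the Galois group is not contained in A_3; it must be the full S_3 (irreducibility of the cubic rules out anything smaller).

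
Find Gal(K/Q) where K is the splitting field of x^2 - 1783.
Gal(K/Q) = Z/2Z (cyclic of order 2)

x^2 - 1783 is irreducible over Q since 1783 is not a rational square. The splitting field Q(sqrt(1783)) has degree 2 over Q, and its unique nontrivial automorphism is sqrt(1783) ↦ -sqrt(1783). Hence Gal(Q(sqrt(1783))/Q) = Z/2Z.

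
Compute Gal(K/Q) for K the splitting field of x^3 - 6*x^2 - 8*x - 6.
Gal(K/Q) = S_3 (symmetric group of order 6)

Compute the discriminant of x^3 + (-6)*x^2 + (-8)*x + (-6): Δ = -6988. Since Δ is not a rational square, the Galois group is not contained in A_3; it must be the full S_3 (irreducibility of the cubic rules out anything smaller).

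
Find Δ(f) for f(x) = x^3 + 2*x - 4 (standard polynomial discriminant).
Δ = -464

For a depressed cubic x^3 + p x + q the discriminant is Δ = -4 p^3 - 27 q^2 = -4*(2)^3 - 27*(-4)^2 = -32 - 432 = -464.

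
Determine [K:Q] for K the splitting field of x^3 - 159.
[K:Q] = 6

x^3 - 159 has one real root r = 159^(1/3) and two complex roots r*zeta_3, r*zeta_3^2 where zeta_3 = e^(2*pi*i/3). The splitting field is Q(r, zeta_3). [Q(r):Q] = 3 and [Q(zeta_3):Q] = 2 with gcd = 1, so [Q(r, zeta_3):Q] = 3 * 2 = 6.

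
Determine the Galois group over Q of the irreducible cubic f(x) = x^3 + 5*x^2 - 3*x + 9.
Gal(K/Q) = S_3 (symmetric group of order 6)

Compute the discriminant of x^3 + (5)*x^2 + (-3)*x + (9): Δ = -8784. Since Δ is not a rational square, the Galois group is not contained in A_3; it must be the full S_3 (irreducibility of the cubic rules out anything smaller).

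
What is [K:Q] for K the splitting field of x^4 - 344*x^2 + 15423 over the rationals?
[K:Q] = 4

f factors as (x^2 - 53)(x^2 - 291); the splitting field is K = Q(sqrt(53), sqrt(291)). Since 53, 291, and 15423 are all non-squares in Q, the three subfields Q(sqrt(53)), Q(sqrt(291)), Q(sqrt(15423)) are distinct degree-2 extensions, so [K:Q] = 4 (Klein four Galois group).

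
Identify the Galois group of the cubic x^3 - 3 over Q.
Gal(K/Q) = S_3 (symmetric group of order 6)

Compute the discriminant of x^3 + (0)*x^2 + (0)*x + (-3): Δ = -243. Since Δ is not a rational square, the Galois group is not contained in A_3; it must be the full S_3 (irreducibility of the cubic rules out anything smaller).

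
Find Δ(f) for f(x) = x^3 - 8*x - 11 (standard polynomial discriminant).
Δ = -1219

For a depressed cubic x^3 + p x + q the discriminant is Δ = -4 p^3 - 27 q^2 = -4*(-8)^3 - 27*(-11)^2 = 2048 - 3267 = -1219.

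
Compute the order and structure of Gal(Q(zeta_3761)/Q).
|Gal(Q(zeta_3761)/Q)| = phi(3761) = 3760; group ≅ (Z/3761Z)^* ≅ Z/3760Z

The n-th cyclotomic polynomial Φ_3761(x) is the minimal polynomial of zeta_3761 over Q and has degree phi(3761) = 3760. So Q(zeta_3761) is a degree-3760 Galois extension with Galois group (Z/3761Z)^*. (Z/3761Z)^* is cyclic since 3761 is an odd prime power (or 4). Hence Gal(Q(zeta_3761)/Q) ≅ Z/3760Z.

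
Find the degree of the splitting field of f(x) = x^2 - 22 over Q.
[K:Q] = 2

The polynomial x^2 - 22 is irreducible over Q since 22 is not a perfect square. Its splitting field is Q(sqrt(22)), which has degree 2 over Q.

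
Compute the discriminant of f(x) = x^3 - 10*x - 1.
Δ = 3973

For a depressed cubic x^3 + p x + q the discriminant is Δ = -4 p^3 - 27 q^2 = -4*(-10)^3 - 27*(-1)^2 = 4000 - 27 = 3973.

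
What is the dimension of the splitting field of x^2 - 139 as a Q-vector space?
[K:Q] = 2

The polynomial x^2 - 139 is irreducible over Q since 139 is not a perfect square. Its splitting field is Q(sqrt(139)), which has degree 2 over Q.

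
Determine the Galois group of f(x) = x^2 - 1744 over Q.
Gal(K/Q) = Z/2Z (cyclic of order 2)

x^2 - 1744 is irreducible over Q since 1744 is not a rational square. The splitting field Q(sqrt(1744)) has degree 2 over Q, and its unique nontrivial automorphism is sqrt(1744) ↦ -sqrt(1744). Hence Gal(Q(sqrt(1744))/Q) = Z/2Z.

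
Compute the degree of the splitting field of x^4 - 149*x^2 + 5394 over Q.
[K:Q] = 4

f factors as (x^2 - 62)(x^2 - 87); the splitting field is K = Q(sqrt(62), sqrt(87)). Since 62, 87, and 5394 are all non-squares in Q, the three subfields Q(sqrt(62)), Q(sqrt(87)), Q(sqrt(5394)) are distinct degree-2 extensions, so [K:Q] = 4 (Klein four Galois group).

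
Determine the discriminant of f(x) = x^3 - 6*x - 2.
Δ = 756

For a depressed cubic x^3 + p x + q the discriminant is Δ = -4 p^3 - 27 q^2 = -4*(-6)^3 - 27*(-2)^2 = 864 - 108 = 756.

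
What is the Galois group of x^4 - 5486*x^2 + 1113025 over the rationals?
Gal(K/Q) = Z/2Z (cyclic of order 2)

f factors as (x^2 - 211)(x^2 - 5275), so the splitting field is K = Q(sqrt(211), sqrt(5275)). The squarefree part of 211 is 211 and the squarefree part of 5275 is also 211, so sqrt(211) and sqrt(5275) are both rational multiples of sqrt(211). Hence Q(sqrt(211)) = Q(sqrt(5275)) = Q(sqrt(211)), and the splitting field collapses to a single degree-2 extension with Galois group Z/2Z.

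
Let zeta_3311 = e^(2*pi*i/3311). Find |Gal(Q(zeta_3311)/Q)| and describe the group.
|Gal(Q(zeta_3311)/Q)| = phi(3311) = 2520; group ≅ (Z/3311Z)^* ≅ Z/6Z × Z/10Z × Z/42Z

The n-th cyclotomic polynomial Φ_3311(x) is the minimal polynomial of zeta_3311 over Q and has degree phi(3311) = 2520. So Q(zeta_3311) is a degree-2520 Galois extension with Galois group (Z/3311Z)^*. By CRT, (Z/3311Z)^* ≅ (Z/7Z)^* × (Z/11Z)^* × (Z/43Z)^*. Each prime-power unit group is (Z/7Z)^* ≅ Z/6Z; (Z/11Z)^* ≅ Z/10Z; (Z/43Z)^* ≅ Z/42Z. Hence Gal(Q(zeta_3311)/Q) ≅ Z/6Z × Z/10Z × Z/42Z.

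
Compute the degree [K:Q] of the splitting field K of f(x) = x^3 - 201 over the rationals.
[K:Q] = 6

x^3 - 201 has one real root r = 201^(1/3) and two complex roots r*zeta_3, r*zeta_3^2 where zeta_3 = e^(2*pi*i/3). The splitting field is Q(r, zeta_3). [Q(r):Q] = 3 and [Q(zeta_3):Q] = 2 with gcd = 1, so [Q(r, zeta_3):Q] = 3 * 2 = 6.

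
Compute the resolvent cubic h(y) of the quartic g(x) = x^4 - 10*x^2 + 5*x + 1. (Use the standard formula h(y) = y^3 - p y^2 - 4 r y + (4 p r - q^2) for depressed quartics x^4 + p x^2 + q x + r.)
h(y) = y^3 + 10*y^2 - 4*y - 65

Identify coefficients: p = -10, q = 5, r = 1.
Plug into h(y) = y^3 - p y^2 - 4 r y + (4 p r - q^2):
  h(y) = y^3 - (-10) y^2 - 4*(1) y + (4*(-10)*(1) - (5)^2)
       = y^3 + (10) y^2 + (-4) y + (-65).
Simplifying: h(y) = y^3 + 10*y^2 - 4*y - 65.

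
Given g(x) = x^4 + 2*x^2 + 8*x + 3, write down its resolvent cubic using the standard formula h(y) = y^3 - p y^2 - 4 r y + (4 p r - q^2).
h(y) = y^3 - 2*y^2 - 12*y - 40

Identify coefficients: p = 2, q = 8, r = 3.
Plug into h(y) = y^3 - p y^2 - 4 r y + (4 p r - q^2):
  h(y) = y^3 - (2) y^2 - 4*(3) y + (4*(2)*(3) - (8)^2)
       = y^3 + (-2) y^2 + (-12) y + (-40).
Simplifying: h(y) = y^3 - 2*y^2 - 12*y - 40.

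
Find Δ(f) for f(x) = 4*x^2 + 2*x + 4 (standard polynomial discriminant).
Δ = -60

For a quadratic a x^2 + b x + c the discriminant is Δ = b^2 - 4ac = (2)^2 - 4*(4)*(4) = 4 - (64) = -60.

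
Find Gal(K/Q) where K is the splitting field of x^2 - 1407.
Gal(K/Q) = Z/2Z (cyclic of order 2)

x^2 - 1407 is irreducible over Q since 1407 is not a rational square. The splitting field Q(sqrt(1407)) has degree 2 over Q, and its unique nontrivial automorphism is sqrt(1407) ↦ -sqrt(1407). Hence Gal(Q(sqrt(1407))/Q) = Z/2Z.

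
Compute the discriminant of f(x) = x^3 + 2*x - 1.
Δ = -59

For a depressed cubic x^3 + p x + q the discriminant is Δ = -4 p^3 - 27 q^2 = -4*(2)^3 - 27*(-1)^2 = -32 - 27 = -59.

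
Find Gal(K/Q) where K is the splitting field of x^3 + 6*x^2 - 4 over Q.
Gal(K/Q) = S_3 (symmetric group of order 6)

Compute the discriminant of x^3 + (6)*x^2 + (0)*x + (-4): Δ = 3024. Since Δ is not a rational square, the Galois group is not contained in A_3; it must be the full S_3 (irreducibility of the cubic rules out anything smaller).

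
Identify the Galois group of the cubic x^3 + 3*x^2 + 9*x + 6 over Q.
Gal(K/Q) = S_3 (symmetric group of order 6)

Compute the discriminant of x^3 + (3)*x^2 + (9)*x + (6): Δ = -891. Since Δ is not a rational square, the Galois group is not contained in A_3; it must be the full S_3 (irreducibility of the cubic rules out anything smaller).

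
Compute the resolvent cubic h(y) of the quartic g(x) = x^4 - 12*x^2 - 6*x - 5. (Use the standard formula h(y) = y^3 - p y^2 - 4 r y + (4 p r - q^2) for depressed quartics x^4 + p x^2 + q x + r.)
h(y) = y^3 + 12*y^2 + 20*y + 204

Identify coefficients: p = -12, q = -6, r = -5.
Plug into h(y) = y^3 - p y^2 - 4 r y + (4 p r - q^2):
  h(y) = y^3 - (-12) y^2 - 4*(-5) y + (4*(-12)*(-5) - (-6)^2)
       = y^3 + (12) y^2 + (20) y + (204).
Simplifying: h(y) = y^3 + 12*y^2 + 20*y + 204.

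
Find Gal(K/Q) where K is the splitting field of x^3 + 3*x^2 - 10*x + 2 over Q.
Gal(K/Q) = S_3 (symmetric group of order 6)

Compute the discriminant of x^3 + (3)*x^2 + (-10)*x + (2): Δ = 3496. Since Δ is not a rational square, the Galois group is not contained in A_3; it must be the full S_3 (irreducibility of the cubic rules out anything smaller).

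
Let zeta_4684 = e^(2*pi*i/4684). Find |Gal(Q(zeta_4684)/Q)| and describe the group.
|Gal(Q(zeta_4684)/Q)| = phi(4684) = 2340; group ≅ (Z/4684Z)^* ≅ Z/2Z × Z/1170Z

The n-th cyclotomic polynomial Φ_4684(x) is the minimal polynomial of zeta_4684 over Q and has degree phi(4684) = 2340. So Q(zeta_4684) is a degree-2340 Galois extension with Galois group (Z/4684Z)^*. By CRT, (Z/4684Z)^* ≅ (Z/4Z)^* × (Z/1171Z)^*. Each prime-power unit group is (Z/4Z)^* ≅ Z/2Z; (Z/1171Z)^* ≅ Z/1170Z. Hence Gal(Q(zeta_4684)/Q) ≅ Z/2Z × Z/1170Z.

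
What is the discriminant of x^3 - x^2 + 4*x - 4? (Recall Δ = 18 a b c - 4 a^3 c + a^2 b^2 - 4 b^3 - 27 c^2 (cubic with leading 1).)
Δ = -400

For x^3 + a x^2 + b x + c the discriminant is Δ = 18 a b c - 4 a^3 c + a^2 b^2 - 4 b^3 - 27 c^2.
Plug a = -1, b = 4, c = -4:
  18*(-1)*(4)*(-4) - 4*(-1)^3*(-4) + (-1)^2*(4)^2 - 4*(4)^3 - 27*(-4)^2
  = 288 + (-16) + 16 + (-256) + (-432)
  = -400.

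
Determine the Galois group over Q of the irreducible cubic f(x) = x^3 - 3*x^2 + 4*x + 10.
Gal(K/Q) = S_3 (symmetric group of order 6)

Compute the discriminant of x^3 + (-3)*x^2 + (4)*x + (10): Δ = -3892. Since Δ is not a rational square, the Galois group is not contained in A_3; it must be the full S_3 (irreducibility of the cubic rules out anything smaller).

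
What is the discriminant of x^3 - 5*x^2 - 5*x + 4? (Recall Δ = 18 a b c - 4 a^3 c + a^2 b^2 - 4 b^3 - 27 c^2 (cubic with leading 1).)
Δ = 4493

For x^3 + a x^2 + b x + c the discriminant is Δ = 18 a b c - 4 a^3 c + a^2 b^2 - 4 b^3 - 27 c^2.
Plug a = -5, b = -5, c = 4:
  18*(-5)*(-5)*(4) - 4*(-5)^3*(4) + (-5)^2*(-5)^2 - 4*(-5)^3 - 27*(4)^2
  = 1800 + (2000) + 625 + (500) + (-432)
  = 4493.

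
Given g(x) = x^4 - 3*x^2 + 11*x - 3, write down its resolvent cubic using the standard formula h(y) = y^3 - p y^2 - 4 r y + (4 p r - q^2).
h(y) = y^3 + 3*y^2 + 12*y - 85

Identify coefficients: p = -3, q = 11, r = -3.
Plug into h(y) = y^3 - p y^2 - 4 r y + (4 p r - q^2):
  h(y) = y^3 - (-3) y^2 - 4*(-3) y + (4*(-3)*(-3) - (11)^2)
       = y^3 + (3) y^2 + (12) y + (-85).
Simplifying: h(y) = y^3 + 3*y^2 + 12*y - 85.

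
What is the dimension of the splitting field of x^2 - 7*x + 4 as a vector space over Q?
[K:Q] = 2

The discriminant of x^2 + (-7)*x + (4) is b^2 - 4c = 49 - (16) = 33. Since 33 is not a perfect square in Q, the polynomial is irreducible over Q. Its two roots generate a degree-2 extension, so [K:Q] = 2.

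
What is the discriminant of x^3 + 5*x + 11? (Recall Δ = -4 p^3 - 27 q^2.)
Δ = -3767

For a depressed cubic x^3 + p x + q the discriminant is Δ = -4 p^3 - 27 q^2 = -4*(5)^3 - 27*(11)^2 = -500 - 3267 = -3767.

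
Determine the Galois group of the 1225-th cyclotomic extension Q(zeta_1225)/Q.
|Gal(Q(zeta_1225)/Q)| = phi(1225) = 840; group ≅ (Z/1225Z)^* ≅ Z/20Z × Z/42Z

The n-th cyclotomic polynomial Φ_1225(x) is the minimal polynomial of zeta_1225 over Q and has degree phi(1225) = 840. So Q(zeta_1225) is a degree-840 Galois extension with Galois group (Z/1225Z)^*. By CRT, (Z/1225Z)^* ≅ (Z/25Z)^* × (Z/49Z)^*. Each prime-power unit group is (Z/25Z)^* ≅ Z/20Z; (Z/49Z)^* ≅ Z/42Z. Hence Gal(Q(zeta_1225)/Q) ≅ Z/20Z × Z/42Z.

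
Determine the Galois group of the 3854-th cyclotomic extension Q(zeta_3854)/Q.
|Gal(Q(zeta_3854)/Q)| = phi(3854) = 1840; group ≅ (Z/3854Z)^* ≅ Z/40Z × Z/46Z

The n-th cyclotomic polynomial Φ_3854(x) is the minimal polynomial of zeta_3854 over Q and has degree phi(3854) = 1840. So Q(zeta_3854) is a degree-1840 Galois extension with Galois group (Z/3854Z)^*. By CRT, (Z/3854Z)^* ≅ (Z/2Z)^* × (Z/41Z)^* × (Z/47Z)^*. Each prime-power unit group is (Z/2Z)^* ≅ trivial group (order 1); (Z/41Z)^* ≅ Z/40Z; (Z/47Z)^* ≅ Z/46Z. Hence Gal(Q(zeta_3854)/Q) ≅ Z/40Z × Z/46Z.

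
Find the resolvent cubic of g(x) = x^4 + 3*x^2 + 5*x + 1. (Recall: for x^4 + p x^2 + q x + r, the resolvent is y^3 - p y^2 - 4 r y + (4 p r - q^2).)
h(y) = y^3 - 3*y^2 - 4*y - 13

Identify coefficients: p = 3, q = 5, r = 1.
Plug into h(y) = y^3 - p y^2 - 4 r y + (4 p r - q^2):
  h(y) = y^3 - (3) y^2 - 4*(1) y + (4*(3)*(1) - (5)^2)
       = y^3 + (-3) y^2 + (-4) y + (-13).
Simplifying: h(y) = y^3 - 3*y^2 - 4*y - 13.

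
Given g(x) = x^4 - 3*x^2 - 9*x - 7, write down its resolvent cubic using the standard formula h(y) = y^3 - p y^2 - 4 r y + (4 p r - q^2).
h(y) = y^3 + 3*y^2 + 28*y + 3

Identify coefficients: p = -3, q = -9, r = -7.
Plug into h(y) = y^3 - p y^2 - 4 r y + (4 p r - q^2):
  h(y) = y^3 - (-3) y^2 - 4*(-7) y + (4*(-3)*(-7) - (-9)^2)
       = y^3 + (3) y^2 + (28) y + (3).
Simplifying: h(y) = y^3 + 3*y^2 + 28*y + 3.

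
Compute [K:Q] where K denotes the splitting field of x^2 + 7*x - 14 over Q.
[K:Q] = 2

The discriminant of x^2 + (7)*x + (-14) is b^2 - 4c = 49 - (-56) = 105. Since 105 is not a perfect square in Q, the polynomial is irreducible over Q. Its two roots generate a degree-2 extension, so [K:Q] = 2.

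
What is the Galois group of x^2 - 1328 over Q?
Gal(K/Q) = Z/2Z (cyclic of order 2)

x^2 - 1328 is irreducible over Q since 1328 is not a rational square. The splitting field Q(sqrt(1328)) has degree 2 over Q, and its unique nontrivial automorphism is sqrt(1328) ↦ -sqrt(1328). Hence Gal(Q(sqrt(1328))/Q) = Z/2Z.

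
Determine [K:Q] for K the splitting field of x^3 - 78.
[K:Q] = 6

x^3 - 78 has one real root r = 78^(1/3) and two complex roots r*zeta_3, r*zeta_3^2 where zeta_3 = e^(2*pi*i/3). The splitting field is Q(r, zeta_3). [Q(r):Q] = 3 and [Q(zeta_3):Q] = 2 with gcd = 1, so [Q(r, zeta_3):Q] = 3 * 2 = 6.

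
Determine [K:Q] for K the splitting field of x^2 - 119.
[K:Q] = 2

The polynomial x^2 - 119 is irreducible over Q since 119 is not a perfect square. Its splitting field is Q(sqrt(119)), which has degree 2 over Q.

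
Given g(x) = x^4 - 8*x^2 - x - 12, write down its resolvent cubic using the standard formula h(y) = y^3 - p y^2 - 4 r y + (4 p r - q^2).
h(y) = y^3 + 8*y^2 + 48*y + 383

Identify coefficients: p = -8, q = -1, r = -12.
Plug into h(y) = y^3 - p y^2 - 4 r y + (4 p r - q^2):
  h(y) = y^3 - (-8) y^2 - 4*(-12) y + (4*(-8)*(-12) - (-1)^2)
       = y^3 + (8) y^2 + (48) y + (383).
Simplifying: h(y) = y^3 + 8*y^2 + 48*y + 383.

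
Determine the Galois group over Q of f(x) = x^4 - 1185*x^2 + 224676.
Gal(K/Q) = Z/2Z (cyclic of order 2)

f factors as (x^2 - 948)(x^2 - 237), so the splitting field is K = Q(sqrt(948), sqrt(237)). The squarefree part of 948 is 237 and the squarefree part of 237 is also 237, so sqrt(948) and sqrt(237) are both rational multiples of sqrt(237). Hence Q(sqrt(948)) = Q(sqrt(237)) = Q(sqrt(237)), and the splitting field collapses to a single degree-2 extension with Galois group Z/2Z.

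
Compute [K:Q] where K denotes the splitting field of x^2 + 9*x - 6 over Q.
[K:Q] = 2

The discriminant of x^2 + (9)*x + (-6) is b^2 - 4c = 81 - (-24) = 105. Since 105 is not a perfect square in Q, the polynomial is irreducible over Q. Its two roots generate a degree-2 extension, so [K:Q] = 2.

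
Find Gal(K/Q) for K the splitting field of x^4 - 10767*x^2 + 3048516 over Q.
Gal(K/Q) = Z/2Z (cyclic of order 2)

f factors as (x^2 - 291)(x^2 - 10476), so the splitting field is K = Q(sqrt(291), sqrt(10476)). The squarefree part of 291 is 291 and the squarefree part of 10476 is also 291, so sqrt(291) and sqrt(10476) are both rational multiples of sqrt(291). Hence Q(sqrt(291)) = Q(sqrt(10476)) = Q(sqrt(291)), and the splitting field collapses to a single degree-2 extension with Galois group Z/2Z.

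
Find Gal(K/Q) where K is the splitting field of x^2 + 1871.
Gal(K/Q) = Z/2Z (cyclic of order 2)

x^2 + 1871 is irreducible over Q since -1871 is not a rational square. The splitting field Q(sqrt(-1871)) has degree 2 over Q, and its unique nontrivial automorphism is sqrt(-1871) ↦ -sqrt(-1871). Hence Gal(Q(sqrt(-1871))/Q) = Z/2Z.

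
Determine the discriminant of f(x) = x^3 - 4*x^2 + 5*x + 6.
Δ = -1696

For x^3 + a x^2 + b x + c the discriminant is Δ = 18 a b c - 4 a^3 c + a^2 b^2 - 4 b^3 - 27 c^2.
Plug a = -4, b = 5, c = 6:
  18*(-4)*(5)*(6) - 4*(-4)^3*(6) + (-4)^2*(5)^2 - 4*(5)^3 - 27*(6)^2
  = -2160 + (1536) + 400 + (-500) + (-972)
  = -1696.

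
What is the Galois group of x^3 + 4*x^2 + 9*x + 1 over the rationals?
Gal(K/Q) = S_3 (symmetric group of order 6)

Compute the discriminant of x^3 + (4)*x^2 + (9)*x + (1): Δ = -1255. Since Δ is not a rational square, the Galois group is not contained in A_3; it must be the full S_3 (irreducibility of the cubic rules out anything smaller).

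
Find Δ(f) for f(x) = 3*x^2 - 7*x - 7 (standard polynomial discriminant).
Δ = 133

For a quadratic a x^2 + b x + c the discriminant is Δ = b^2 - 4ac = (-7)^2 - 4*(3)*(-7) = 49 - (-84) = 133.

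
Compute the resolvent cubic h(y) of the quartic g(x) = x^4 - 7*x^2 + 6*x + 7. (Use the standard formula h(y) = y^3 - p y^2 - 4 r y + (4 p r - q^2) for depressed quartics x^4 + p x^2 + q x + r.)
h(y) = y^3 + 7*y^2 - 28*y - 232

Identify coefficients: p = -7, q = 6, r = 7.
Plug into h(y) = y^3 - p y^2 - 4 r y + (4 p r - q^2):
  h(y) = y^3 - (-7) y^2 - 4*(7) y + (4*(-7)*(7) - (6)^2)
       = y^3 + (7) y^2 + (-28) y + (-232).
Simplifying: h(y) = y^3 + 7*y^2 - 28*y - 232.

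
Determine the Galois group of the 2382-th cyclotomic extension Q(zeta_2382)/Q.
|Gal(Q(zeta_2382)/Q)| = phi(2382) = 792; group ≅ (Z/2382Z)^* ≅ Z/2Z × Z/396Z

The n-th cyclotomic polynomial Φ_2382(x) is the minimal polynomial of zeta_2382 over Q and has degree phi(2382) = 792. So Q(zeta_2382) is a degree-792 Galois extension with Galois group (Z/2382Z)^*. By CRT, (Z/2382Z)^* ≅ (Z/2Z)^* × (Z/3Z)^* × (Z/397Z)^*. Each prime-power unit group is (Z/2Z)^* ≅ trivial group (order 1); (Z/3Z)^* ≅ Z/2Z; (Z/397Z)^* ≅ Z/396Z. Hence Gal(Q(zeta_2382)/Q) ≅ Z/2Z × Z/396Z.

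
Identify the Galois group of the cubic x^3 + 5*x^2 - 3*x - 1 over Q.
Gal(K/Q) = S_3 (symmetric group of order 6)

Compute the discriminant of x^3 + (5)*x^2 + (-3)*x + (-1): Δ = 1076. Since Δ is not a rational square, the Galois group is not contained in A_3; it must be the full S_3 (irreducibility of the cubic rules out anything smaller).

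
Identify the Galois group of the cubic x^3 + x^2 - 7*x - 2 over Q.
Gal(K/Q) = S_3 (symmetric group of order 6)

Compute the discriminant of x^3 + (1)*x^2 + (-7)*x + (-2): Δ = 1573. Since Δ is not a rational square, the Galois group is not contained in A_3; it must be the full S_3 (irreducibility of the cubic rules out anything smaller).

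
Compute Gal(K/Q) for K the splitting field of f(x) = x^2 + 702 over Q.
Gal(K/Q) = Z/2Z (cyclic of order 2)

x^2 + 702 is irreducible over Q since -702 is not a rational square. The splitting field Q(sqrt(-702)) has degree 2 over Q, and its unique nontrivial automorphism is sqrt(-702) ↦ -sqrt(-702). Hence Gal(Q(sqrt(-702))/Q) = Z/2Z.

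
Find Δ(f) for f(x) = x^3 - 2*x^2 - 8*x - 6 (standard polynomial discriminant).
Δ = -588

For x^3 + a x^2 + b x + c the discriminant is Δ = 18 a b c - 4 a^3 c + a^2 b^2 - 4 b^3 - 27 c^2.
Plug a = -2, b = -8, c = -6:
  18*(-2)*(-8)*(-6) - 4*(-2)^3*(-6) + (-2)^2*(-8)^2 - 4*(-8)^3 - 27*(-6)^2
  = -1728 + (-192) + 256 + (2048) + (-972)
  = -588.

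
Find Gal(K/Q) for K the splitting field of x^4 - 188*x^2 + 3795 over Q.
Gal(K/Q) = V_4 (Klein four-group, Z/2Z × Z/2Z)

f factors as (x^2 - 23)(x^2 - 165), so the splitting field is K = Q(sqrt(23), sqrt(165)). The elements 23, 165, 3795 are all non-squares in Q, so sqrt(23) and sqrt(165) generate independent quadratic extensions. Thus [K:Q] = 4 and Gal(K/Q) is generated by the two order-2 automorphisms sqrt(23) ↦ -sqrt(23) and sqrt(165) ↦ -sqrt(165), giving V_4.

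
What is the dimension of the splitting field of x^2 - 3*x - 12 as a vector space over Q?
[K:Q] = 2

The discriminant of x^2 + (-3)*x + (-12) is b^2 - 4c = 9 - (-48) = 57. Since 57 is not a perfect square in Q, the polynomial is irreducible over Q. Its two roots generate a degree-2 extension, so [K:Q] = 2.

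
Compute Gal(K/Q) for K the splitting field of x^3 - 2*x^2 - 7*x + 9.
Gal(K/Q) = S_3 (symmetric group of order 6)

Compute the discriminant of x^3 + (-2)*x^2 + (-7)*x + (9): Δ = 1937. Since Δ is not a rational square, the Galois group is not contained in A_3; it must be the full S_3 (irreducibility of the cubic rules out anything smaller).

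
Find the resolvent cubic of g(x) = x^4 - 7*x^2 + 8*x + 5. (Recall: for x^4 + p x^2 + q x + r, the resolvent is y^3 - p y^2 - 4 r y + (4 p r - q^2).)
h(y) = y^3 + 7*y^2 - 20*y - 204

Identify coefficients: p = -7, q = 8, r = 5.
Plug into h(y) = y^3 - p y^2 - 4 r y + (4 p r - q^2):
  h(y) = y^3 - (-7) y^2 - 4*(5) y + (4*(-7)*(5) - (8)^2)
       = y^3 + (7) y^2 + (-20) y + (-204).
Simplifying: h(y) = y^3 + 7*y^2 - 20*y - 204.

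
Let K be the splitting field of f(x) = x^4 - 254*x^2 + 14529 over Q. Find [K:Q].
[K:Q] = 4

f factors as (x^2 - 87)(x^2 - 167); the splitting field is K = Q(sqrt(87), sqrt(167)). Since 87, 167, and 14529 are all non-squares in Q, the three subfields Q(sqrt(87)), Q(sqrt(167)), Q(sqrt(14529)) are distinct degree-2 extensions, so [K:Q] = 4 (Klein four Galois group).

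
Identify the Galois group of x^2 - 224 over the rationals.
Gal(K/Q) = Z/2Z (cyclic of order 2)

x^2 - 224 is irreducible over Q since 224 is not a rational square. The splitting field Q(sqrt(224)) has degree 2 over Q, and its unique nontrivial automorphism is sqrt(224) ↦ -sqrt(224). Hence Gal(Q(sqrt(224))/Q) = Z/2Z.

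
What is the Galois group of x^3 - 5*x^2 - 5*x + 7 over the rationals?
Gal(K/Q) = S_3 (symmetric group of order 6)

Compute the discriminant of x^3 + (-5)*x^2 + (-5)*x + (7): Δ = 6452. Since Δ is not a rational square, the Galois group is not contained in A_3; it must be the full S_3 (irreducibility of the cubic rules out anything smaller).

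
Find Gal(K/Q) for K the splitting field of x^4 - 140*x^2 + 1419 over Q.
Gal(K/Q) = V_4 (Klein four-group, Z/2Z × Z/2Z)

f factors as (x^2 - 11)(x^2 - 129), so the splitting field is K = Q(sqrt(11), sqrt(129)). The elements 11, 129, 1419 are all non-squares in Q, so sqrt(11) and sqrt(129) generate independent quadratic extensions. Thus [K:Q] = 4 and Gal(K/Q) is generated by the two order-2 automorphisms sqrt(11) ↦ -sqrt(11) and sqrt(129) ↦ -sqrt(129), giving V_4.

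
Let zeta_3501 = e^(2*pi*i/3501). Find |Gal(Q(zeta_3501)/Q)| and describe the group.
|Gal(Q(zeta_3501)/Q)| = phi(3501) = 2328; group ≅ (Z/3501Z)^* ≅ Z/6Z × Z/388Z

The n-th cyclotomic polynomial Φ_3501(x) is the minimal polynomial of zeta_3501 over Q and has degree phi(3501) = 2328. So Q(zeta_3501) is a degree-2328 Galois extension with Galois group (Z/3501Z)^*. By CRT, (Z/3501Z)^* ≅ (Z/9Z)^* × (Z/389Z)^*. Each prime-power unit group is (Z/9Z)^* ≅ Z/6Z; (Z/389Z)^* ≅ Z/388Z. Hence Gal(Q(zeta_3501)/Q) ≅ Z/6Z × Z/388Z.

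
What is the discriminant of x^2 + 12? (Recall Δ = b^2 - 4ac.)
Δ = -48

For a quadratic a x^2 + b x + c the discriminant is Δ = b^2 - 4ac = (0)^2 - 4*(1)*(12) = 0 - (48) = -48.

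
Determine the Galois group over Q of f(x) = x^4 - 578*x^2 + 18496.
Gal(K/Q) = Z/2Z (cyclic of order 2)

f factors as (x^2 - 34)(x^2 - 544), so the splitting field is K = Q(sqrt(34), sqrt(544)). The squarefree part of 34 is 34 and the squarefree part of 544 is also 34, so sqrt(34) and sqrt(544) are both rational multiples of sqrt(34). Hence Q(sqrt(34)) = Q(sqrt(544)) = Q(sqrt(34)), and the splitting field collapses to a single degree-2 extension with Galois group Z/2Z.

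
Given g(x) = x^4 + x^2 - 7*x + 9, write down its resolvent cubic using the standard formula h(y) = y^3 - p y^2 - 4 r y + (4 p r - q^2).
h(y) = y^3 - y^2 - 36*y - 13

Identify coefficients: p = 1, q = -7, r = 9.
Plug into h(y) = y^3 - p y^2 - 4 r y + (4 p r - q^2):
  h(y) = y^3 - (1) y^2 - 4*(9) y + (4*(1)*(9) - (-7)^2)
       = y^3 + (-1) y^2 + (-36) y + (-13).
Simplifying: h(y) = y^3 - y^2 - 36*y - 13.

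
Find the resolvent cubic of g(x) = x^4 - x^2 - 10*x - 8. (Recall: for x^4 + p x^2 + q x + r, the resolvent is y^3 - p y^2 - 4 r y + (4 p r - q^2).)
h(y) = y^3 + y^2 + 32*y - 68

Identify coefficients: p = -1, q = -10, r = -8.
Plug into h(y) = y^3 - p y^2 - 4 r y + (4 p r - q^2):
  h(y) = y^3 - (-1) y^2 - 4*(-8) y + (4*(-1)*(-8) - (-10)^2)
       = y^3 + (1) y^2 + (32) y + (-68).
Simplifying: h(y) = y^3 + y^2 + 32*y - 68.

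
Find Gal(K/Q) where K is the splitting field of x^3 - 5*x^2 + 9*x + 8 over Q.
Gal(K/Q) = S_3 (symmetric group of order 6)

Compute the discriminant of x^3 + (-5)*x^2 + (9)*x + (8): Δ = -5099. Since Δ is not a rational square, the Galois group is not contained in A_3; it must be the full S_3 (irreducibility of the cubic rules out anything smaller).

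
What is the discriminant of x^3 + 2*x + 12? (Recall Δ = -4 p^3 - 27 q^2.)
Δ = -3920

For a depressed cubic x^3 + p x + q the discriminant is Δ = -4 p^3 - 27 q^2 = -4*(2)^3 - 27*(12)^2 = -32 - 3888 = -3920.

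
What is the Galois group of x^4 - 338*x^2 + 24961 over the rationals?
Gal(K/Q) = V_4 (Klein four-group, Z/2Z × Z/2Z)

f factors as (x^2 - 229)(x^2 - 109), so the splitting field is K = Q(sqrt(229), sqrt(109)). The elements 229, 109, 24961 are all non-squares in Q, so sqrt(229) and sqrt(109) generate independent quadratic extensions. Thus [K:Q] = 4 and Gal(K/Q) is generated by the two order-2 automorphisms sqrt(229) ↦ -sqrt(229) and sqrt(109) ↦ -sqrt(109), giving V_4.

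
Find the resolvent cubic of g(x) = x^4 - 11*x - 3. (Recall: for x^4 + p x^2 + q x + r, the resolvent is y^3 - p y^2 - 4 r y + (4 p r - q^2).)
h(y) = y^3 + 12*y - 121

Identify coefficients: p = 0, q = -11, r = -3.
Plug into h(y) = y^3 - p y^2 - 4 r y + (4 p r - q^2):
  h(y) = y^3 - (0) y^2 - 4*(-3) y + (4*(0)*(-3) - (-11)^2)
       = y^3 + (0) y^2 + (12) y + (-121).
Simplifying: h(y) = y^3 + 12*y - 121.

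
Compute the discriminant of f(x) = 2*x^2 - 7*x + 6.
Δ = 1

For a quadratic a x^2 + b x + c the discriminant is Δ = b^2 - 4ac = (-7)^2 - 4*(2)*(6) = 49 - (48) = 1.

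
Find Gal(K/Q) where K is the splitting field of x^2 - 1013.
Gal(K/Q) = Z/2Z (cyclic of order 2)

x^2 - 1013 is irreducible over Q since 1013 is not a rational square. The splitting field Q(sqrt(1013)) has degree 2 over Q, and its unique nontrivial automorphism is sqrt(1013) ↦ -sqrt(1013). Hence Gal(Q(sqrt(1013))/Q) = Z/2Z.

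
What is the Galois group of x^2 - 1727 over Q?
Gal(K/Q) = Z/2Z (cyclic of order 2)

x^2 - 1727 is irreducible over Q since 1727 is not a rational square. The splitting field Q(sqrt(1727)) has degree 2 over Q, and its unique nontrivial automorphism is sqrt(1727) ↦ -sqrt(1727). Hence Gal(Q(sqrt(1727))/Q) = Z/2Z.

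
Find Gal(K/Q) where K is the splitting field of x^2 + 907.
Gal(K/Q) = Z/2Z (cyclic of order 2)

x^2 + 907 is irreducible over Q since -907 is not a rational square. The splitting field Q(sqrt(-907)) has degree 2 over Q, and its unique nontrivial automorphism is sqrt(-907) ↦ -sqrt(-907). Hence Gal(Q(sqrt(-907))/Q) = Z/2Z.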